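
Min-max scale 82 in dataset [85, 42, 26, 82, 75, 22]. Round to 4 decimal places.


Min = 22, Max = 85
Range = 85 - 22 = 63
Scaled = (x - min) / (max - min)
= (82 - 22) / 63
= 60 / 63
= 0.9524

0.9524


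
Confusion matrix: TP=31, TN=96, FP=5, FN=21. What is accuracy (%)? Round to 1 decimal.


Accuracy = (TP + TN) / (TP + TN + FP + FN) * 100
= (31 + 96) / (31 + 96 + 5 + 21)
= 127 / 153
= 0.8301
= 83.0%

83.0


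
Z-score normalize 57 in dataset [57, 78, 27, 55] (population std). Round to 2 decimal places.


Mean = (57 + 78 + 27 + 55) / 4 = 54.25
Variance = sum((x_i - mean)^2) / n = 328.6875
Std = sqrt(328.6875) = 18.1297
Z = (x - mean) / std
= (57 - 54.25) / 18.1297
= 2.75 / 18.1297
= 0.15

0.15


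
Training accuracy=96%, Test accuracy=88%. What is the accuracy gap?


Gap = train_accuracy - test_accuracy
= 96 - 88
= 8%
This moderate gap may indicate mild overfitting.

8


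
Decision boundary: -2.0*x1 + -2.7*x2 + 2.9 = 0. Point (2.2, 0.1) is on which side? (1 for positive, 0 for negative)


Compute -2.0 * 2.2 + -2.7 * 0.1 + 2.9
= -4.4 + -0.27 + 2.9
= -1.77
Since -1.77 < 0, the point is on the negative side.

0


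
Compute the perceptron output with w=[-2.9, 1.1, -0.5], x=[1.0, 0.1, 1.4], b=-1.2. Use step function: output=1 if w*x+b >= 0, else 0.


z = w . x + b
= -2.9*1.0 + 1.1*0.1 + -0.5*1.4 + -1.2
= -2.9 + 0.11 + -0.7 + -1.2
= -3.49 + -1.2
= -4.69
Since z = -4.69 < 0, output = 0

0


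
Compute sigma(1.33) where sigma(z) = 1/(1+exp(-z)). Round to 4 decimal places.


sigmoid(z) = 1 / (1 + exp(-z))
exp(-(1.33)) = exp(-1.33) = 0.2645
1 + 0.2645 = 1.2645
1 / 1.2645 = 0.7908

0.7908


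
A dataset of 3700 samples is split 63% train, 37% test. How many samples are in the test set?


Train samples = 3700 * 63% = 2331
Test samples = 3700 - 2331
= 1369

1369


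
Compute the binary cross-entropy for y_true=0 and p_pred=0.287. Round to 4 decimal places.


For y=0: Loss = -log(1-p)
= -log(1 - 0.287)
= -log(0.713)
= -(-0.3383)
= 0.3383

0.3383


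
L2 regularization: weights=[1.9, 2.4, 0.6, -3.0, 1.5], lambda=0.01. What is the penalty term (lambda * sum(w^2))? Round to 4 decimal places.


Squaring each weight:
1.9^2 = 3.61
2.4^2 = 5.76
0.6^2 = 0.36
(-3.0)^2 = 9.0
1.5^2 = 2.25
Sum of squares = 20.98
Penalty = 0.01 * 20.98 = 0.2098

0.2098


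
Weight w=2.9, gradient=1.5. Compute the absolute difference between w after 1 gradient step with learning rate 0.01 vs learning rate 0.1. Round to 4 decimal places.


With lr=0.01: w_new = 2.9 - 0.01 * 1.5 = 2.885
With lr=0.1: w_new = 2.9 - 0.1 * 1.5 = 2.75
Absolute difference = |2.885 - 2.75|
= 0.1350

0.1350


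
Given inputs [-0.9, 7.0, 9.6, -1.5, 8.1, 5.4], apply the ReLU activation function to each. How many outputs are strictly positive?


ReLU(x) = max(0, x) for each element:
ReLU(-0.9) = 0
ReLU(7.0) = 7.0
ReLU(9.6) = 9.6
ReLU(-1.5) = 0
ReLU(8.1) = 8.1
ReLU(5.4) = 5.4
Active neurons (>0): 4

4


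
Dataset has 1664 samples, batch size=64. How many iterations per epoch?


Iterations per epoch = dataset_size / batch_size
= 1664 / 64
= 26

26


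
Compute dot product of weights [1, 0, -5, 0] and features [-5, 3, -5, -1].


Element-wise products:
1 * -5 = -5
0 * 3 = 0
-5 * -5 = 25
0 * -1 = 0
Sum = -5 + 0 + 25 + 0
= 20

20


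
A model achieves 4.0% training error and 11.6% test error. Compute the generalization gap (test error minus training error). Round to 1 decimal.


Generalization gap = test_error - train_error
= 11.6 - 4.0
= 7.6%
A moderate gap.

7.6


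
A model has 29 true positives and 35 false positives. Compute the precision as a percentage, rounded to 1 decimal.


Precision = TP / (TP + FP) * 100
= 29 / (29 + 35)
= 29 / 64
= 0.4531
= 45.3%

45.3


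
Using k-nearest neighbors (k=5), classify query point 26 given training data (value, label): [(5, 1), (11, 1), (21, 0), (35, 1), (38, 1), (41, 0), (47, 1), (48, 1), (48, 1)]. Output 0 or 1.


Distances from query 26:
Point 21 (class 0): distance = 5
Point 35 (class 1): distance = 9
Point 38 (class 1): distance = 12
Point 41 (class 0): distance = 15
Point 11 (class 1): distance = 15
K=5 nearest neighbors: classes = [0, 1, 1, 0, 1]
Votes for class 1: 3 / 5
Majority vote => class 1

1


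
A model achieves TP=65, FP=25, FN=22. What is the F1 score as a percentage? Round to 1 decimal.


Precision = TP / (TP + FP) = 65 / 90 = 0.7222
Recall = TP / (TP + FN) = 65 / 87 = 0.7471
F1 = 2 * P * R / (P + R)
= 2 * 0.7222 * 0.7471 / (0.7222 + 0.7471)
= 1.0792 / 1.4693
= 0.7345
As percentage: 73.4%

73.4


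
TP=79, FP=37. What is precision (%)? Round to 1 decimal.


Precision = TP / (TP + FP) * 100
= 79 / (79 + 37)
= 79 / 116
= 0.681
= 68.1%

68.1


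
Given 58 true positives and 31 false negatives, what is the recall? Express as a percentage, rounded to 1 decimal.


Recall = TP / (TP + FN) * 100
= 58 / (58 + 31)
= 58 / 89
= 0.6517
= 65.2%

65.2


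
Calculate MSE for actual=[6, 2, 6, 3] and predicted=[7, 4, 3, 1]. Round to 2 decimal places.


Differences: [-1, -2, 3, 2]
Squared errors: [1, 4, 9, 4]
Sum of squared errors = 18
MSE = 18 / 4 = 4.50

4.50


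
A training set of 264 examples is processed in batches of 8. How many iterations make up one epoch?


Iterations per epoch = dataset_size / batch_size
= 264 / 8
= 33

33


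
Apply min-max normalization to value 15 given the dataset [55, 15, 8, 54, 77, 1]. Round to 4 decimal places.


Min = 1, Max = 77
Range = 77 - 1 = 76
Scaled = (x - min) / (max - min)
= (15 - 1) / 76
= 14 / 76
= 0.1842

0.1842


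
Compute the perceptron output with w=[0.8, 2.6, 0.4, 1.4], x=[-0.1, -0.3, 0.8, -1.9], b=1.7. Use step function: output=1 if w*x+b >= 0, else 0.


z = w . x + b
= 0.8*-0.1 + 2.6*-0.3 + 0.4*0.8 + 1.4*-1.9 + 1.7
= -0.08 + -0.78 + 0.32 + -2.66 + 1.7
= -3.2 + 1.7
= -1.5
Since z = -1.5 < 0, output = 0

0


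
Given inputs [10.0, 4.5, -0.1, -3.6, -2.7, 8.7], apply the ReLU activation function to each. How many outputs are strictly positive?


ReLU(x) = max(0, x) for each element:
ReLU(10.0) = 10.0
ReLU(4.5) = 4.5
ReLU(-0.1) = 0
ReLU(-3.6) = 0
ReLU(-2.7) = 0
ReLU(8.7) = 8.7
Active neurons (>0): 3

3


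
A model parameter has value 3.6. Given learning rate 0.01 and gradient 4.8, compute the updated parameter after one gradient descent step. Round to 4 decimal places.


w_new = w_old - lr * gradient
= 3.6 - 0.01 * 4.8
= 3.6 - (0.048)
= 3.5520

3.5520


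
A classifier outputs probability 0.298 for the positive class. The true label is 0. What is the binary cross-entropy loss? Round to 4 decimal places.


For y=0: Loss = -log(1-p)
= -log(1 - 0.298)
= -log(0.702)
= -(-0.3538)
= 0.3538

0.3538


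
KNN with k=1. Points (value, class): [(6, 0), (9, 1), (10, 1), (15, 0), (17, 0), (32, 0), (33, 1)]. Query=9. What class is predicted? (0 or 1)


Distances from query 9:
Point 9 (class 1): distance = 0
K=1 nearest neighbors: classes = [1]
Votes for class 1: 1 / 1
Majority vote => class 1

1


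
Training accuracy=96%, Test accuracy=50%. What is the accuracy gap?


Gap = train_accuracy - test_accuracy
= 96 - 50
= 46%
This large gap strongly indicates overfitting.

46


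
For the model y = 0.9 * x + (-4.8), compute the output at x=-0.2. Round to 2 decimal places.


y = 0.9 * -0.2 + (-4.8)
= -0.18 + (-4.8)
= -4.98

-4.98


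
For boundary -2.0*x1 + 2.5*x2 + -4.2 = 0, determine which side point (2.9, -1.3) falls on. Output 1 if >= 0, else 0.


Compute -2.0 * 2.9 + 2.5 * -1.3 + -4.2
= -5.8 + -3.25 + -4.2
= -13.25
Since -13.25 < 0, the point is on the negative side.

0


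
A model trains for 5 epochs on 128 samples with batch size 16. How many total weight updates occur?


Iterations per epoch = 128 / 16 = 8
Total updates = iterations_per_epoch * epochs
= 8 * 5
= 40

40


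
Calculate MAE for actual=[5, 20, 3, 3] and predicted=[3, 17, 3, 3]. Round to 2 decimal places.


Absolute errors: [2, 3, 0, 0]
Sum of absolute errors = 5
MAE = 5 / 4 = 1.25

1.25


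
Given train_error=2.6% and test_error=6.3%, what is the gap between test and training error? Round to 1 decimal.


Generalization gap = test_error - train_error
= 6.3 - 2.6
= 3.7%
A moderate gap.

3.7


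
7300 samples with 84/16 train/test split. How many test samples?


Train samples = 7300 * 84% = 6132
Test samples = 7300 - 6132
= 1168

1168


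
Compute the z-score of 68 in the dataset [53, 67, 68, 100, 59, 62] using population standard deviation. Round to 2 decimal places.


Mean = (53 + 67 + 68 + 100 + 59 + 62) / 6 = 68.1667
Variance = sum((x_i - mean)^2) / n = 227.8056
Std = sqrt(227.8056) = 15.0932
Z = (x - mean) / std
= (68 - 68.1667) / 15.0932
= -0.1667 / 15.0932
= -0.01

-0.01


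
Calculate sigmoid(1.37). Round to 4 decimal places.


sigmoid(z) = 1 / (1 + exp(-z))
exp(-(1.37)) = exp(-1.37) = 0.2541
1 + 0.2541 = 1.2541
1 / 1.2541 = 0.7974

0.7974


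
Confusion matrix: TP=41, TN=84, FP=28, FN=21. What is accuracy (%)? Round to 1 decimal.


Accuracy = (TP + TN) / (TP + TN + FP + FN) * 100
= (41 + 84) / (41 + 84 + 28 + 21)
= 125 / 174
= 0.7184
= 71.8%

71.8


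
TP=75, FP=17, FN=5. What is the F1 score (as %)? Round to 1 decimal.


Precision = TP / (TP + FP) = 75 / 92 = 0.8152
Recall = TP / (TP + FN) = 75 / 80 = 0.9375
F1 = 2 * P * R / (P + R)
= 2 * 0.8152 * 0.9375 / (0.8152 + 0.9375)
= 1.5285 / 1.7527
= 0.8721
As percentage: 87.2%

87.2


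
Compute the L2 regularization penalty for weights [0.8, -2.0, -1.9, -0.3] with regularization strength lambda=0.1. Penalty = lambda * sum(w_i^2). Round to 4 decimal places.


Squaring each weight:
0.8^2 = 0.64
(-2.0)^2 = 4.0
(-1.9)^2 = 3.61
(-0.3)^2 = 0.09
Sum of squares = 8.34
Penalty = 0.1 * 8.34 = 0.8340

0.8340


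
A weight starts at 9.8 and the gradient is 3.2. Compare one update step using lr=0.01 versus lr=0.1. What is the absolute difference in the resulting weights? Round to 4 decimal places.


With lr=0.01: w_new = 9.8 - 0.01 * 3.2 = 9.768
With lr=0.1: w_new = 9.8 - 0.1 * 3.2 = 9.48
Absolute difference = |9.768 - 9.48|
= 0.2880

0.2880


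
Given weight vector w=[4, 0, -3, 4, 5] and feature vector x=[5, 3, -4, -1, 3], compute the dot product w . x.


Element-wise products:
4 * 5 = 20
0 * 3 = 0
-3 * -4 = 12
4 * -1 = -4
5 * 3 = 15
Sum = 20 + 0 + 12 + -4 + 15
= 43

43


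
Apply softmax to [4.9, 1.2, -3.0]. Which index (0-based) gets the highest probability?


Softmax is a monotonic transformation, so it preserves the argmax.
We need to find the index of the maximum logit.
Index 0: 4.9
Index 1: 1.2
Index 2: -3.0
Maximum logit = 4.9 at index 0

0


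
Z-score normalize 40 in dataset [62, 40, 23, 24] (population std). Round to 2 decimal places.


Mean = (62 + 40 + 23 + 24) / 4 = 37.25
Variance = sum((x_i - mean)^2) / n = 249.6875
Std = sqrt(249.6875) = 15.8015
Z = (x - mean) / std
= (40 - 37.25) / 15.8015
= 2.75 / 15.8015
= 0.17

0.17


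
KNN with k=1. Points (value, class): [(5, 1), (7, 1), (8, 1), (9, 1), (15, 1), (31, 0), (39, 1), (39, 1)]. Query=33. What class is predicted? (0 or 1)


Distances from query 33:
Point 31 (class 0): distance = 2
K=1 nearest neighbors: classes = [0]
Votes for class 1: 0 / 1
Majority vote => class 0

0


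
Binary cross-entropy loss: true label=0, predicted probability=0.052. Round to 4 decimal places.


For y=0: Loss = -log(1-p)
= -log(1 - 0.052)
= -log(0.948)
= -(-0.0534)
= 0.0534

0.0534


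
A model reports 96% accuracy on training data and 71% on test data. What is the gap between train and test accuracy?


Gap = train_accuracy - test_accuracy
= 96 - 71
= 25%
This large gap strongly indicates overfitting.

25


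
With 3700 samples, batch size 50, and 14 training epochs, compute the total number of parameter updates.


Iterations per epoch = 3700 / 50 = 74
Total updates = iterations_per_epoch * epochs
= 74 * 14
= 1036

1036


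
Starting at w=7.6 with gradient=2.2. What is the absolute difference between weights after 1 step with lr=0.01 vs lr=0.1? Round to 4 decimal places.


With lr=0.01: w_new = 7.6 - 0.01 * 2.2 = 7.578
With lr=0.1: w_new = 7.6 - 0.1 * 2.2 = 7.38
Absolute difference = |7.578 - 7.38|
= 0.1980

0.1980


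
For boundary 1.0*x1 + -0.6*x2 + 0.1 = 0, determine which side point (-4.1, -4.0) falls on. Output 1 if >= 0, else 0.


Compute 1.0 * -4.1 + -0.6 * -4.0 + 0.1
= -4.1 + 2.4 + 0.1
= -1.6
Since -1.6 < 0, the point is on the negative side.

0


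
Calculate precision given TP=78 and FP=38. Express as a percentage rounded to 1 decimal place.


Precision = TP / (TP + FP) * 100
= 78 / (78 + 38)
= 78 / 116
= 0.6724
= 67.2%

67.2


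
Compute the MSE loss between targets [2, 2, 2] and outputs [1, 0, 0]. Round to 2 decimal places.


Differences: [1, 2, 2]
Squared errors: [1, 4, 4]
Sum of squared errors = 9
MSE = 9 / 3 = 3.00

3.00


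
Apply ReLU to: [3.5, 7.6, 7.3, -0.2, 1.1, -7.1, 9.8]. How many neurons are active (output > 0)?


ReLU(x) = max(0, x) for each element:
ReLU(3.5) = 3.5
ReLU(7.6) = 7.6
ReLU(7.3) = 7.3
ReLU(-0.2) = 0
ReLU(1.1) = 1.1
ReLU(-7.1) = 0
ReLU(9.8) = 9.8
Active neurons (>0): 5

5


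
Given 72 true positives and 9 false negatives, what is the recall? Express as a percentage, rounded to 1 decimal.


Recall = TP / (TP + FN) * 100
= 72 / (72 + 9)
= 72 / 81
= 0.8889
= 88.9%

88.9


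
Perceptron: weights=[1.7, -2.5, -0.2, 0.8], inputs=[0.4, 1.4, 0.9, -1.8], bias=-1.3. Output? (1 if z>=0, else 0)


z = w . x + b
= 1.7*0.4 + -2.5*1.4 + -0.2*0.9 + 0.8*-1.8 + -1.3
= 0.68 + -3.5 + -0.18 + -1.44 + -1.3
= -4.44 + -1.3
= -5.74
Since z = -5.74 < 0, output = 0

0


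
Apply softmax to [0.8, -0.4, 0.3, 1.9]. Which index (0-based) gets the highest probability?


Softmax is a monotonic transformation, so it preserves the argmax.
We need to find the index of the maximum logit.
Index 0: 0.8
Index 1: -0.4
Index 2: 0.3
Index 3: 1.9
Maximum logit = 1.9 at index 3

3


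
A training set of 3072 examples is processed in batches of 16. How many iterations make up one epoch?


Iterations per epoch = dataset_size / batch_size
= 3072 / 16
= 192

192


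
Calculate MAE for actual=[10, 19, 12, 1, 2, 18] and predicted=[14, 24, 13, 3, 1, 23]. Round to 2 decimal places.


Absolute errors: [4, 5, 1, 2, 1, 5]
Sum of absolute errors = 18
MAE = 18 / 6 = 3.00

3.00


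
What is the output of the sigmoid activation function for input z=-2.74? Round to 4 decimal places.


sigmoid(z) = 1 / (1 + exp(-z))
exp(-(-2.74)) = exp(2.74) = 15.487
1 + 15.487 = 16.487
1 / 16.487 = 0.0607

0.0607


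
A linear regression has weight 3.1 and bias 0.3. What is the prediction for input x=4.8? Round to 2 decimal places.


y = 3.1 * 4.8 + (0.3)
= 14.88 + (0.3)
= 15.18

15.18


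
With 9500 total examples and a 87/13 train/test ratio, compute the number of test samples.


Train samples = 9500 * 87% = 8265
Test samples = 9500 - 8265
= 1235

1235


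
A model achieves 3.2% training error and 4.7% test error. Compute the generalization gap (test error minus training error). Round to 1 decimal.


Generalization gap = test_error - train_error
= 4.7 - 3.2
= 1.5%
A small gap suggests good generalization.

1.5


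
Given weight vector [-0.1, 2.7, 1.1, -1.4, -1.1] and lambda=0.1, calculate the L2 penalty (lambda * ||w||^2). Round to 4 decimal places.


Squaring each weight:
(-0.1)^2 = 0.01
2.7^2 = 7.29
1.1^2 = 1.21
(-1.4)^2 = 1.96
(-1.1)^2 = 1.21
Sum of squares = 11.68
Penalty = 0.1 * 11.68 = 1.1680

1.1680


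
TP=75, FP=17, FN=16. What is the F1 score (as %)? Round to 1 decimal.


Precision = TP / (TP + FP) = 75 / 92 = 0.8152
Recall = TP / (TP + FN) = 75 / 91 = 0.8242
F1 = 2 * P * R / (P + R)
= 2 * 0.8152 * 0.8242 / (0.8152 + 0.8242)
= 1.3438 / 1.6394
= 0.8197
As percentage: 82.0%

82.0


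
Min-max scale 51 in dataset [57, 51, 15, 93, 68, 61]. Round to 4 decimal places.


Min = 15, Max = 93
Range = 93 - 15 = 78
Scaled = (x - min) / (max - min)
= (51 - 15) / 78
= 36 / 78
= 0.4615

0.4615


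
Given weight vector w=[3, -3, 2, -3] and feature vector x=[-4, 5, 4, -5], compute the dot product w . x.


Element-wise products:
3 * -4 = -12
-3 * 5 = -15
2 * 4 = 8
-3 * -5 = 15
Sum = -12 + -15 + 8 + 15
= -4

-4


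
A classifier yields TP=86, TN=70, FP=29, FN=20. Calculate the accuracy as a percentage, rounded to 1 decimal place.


Accuracy = (TP + TN) / (TP + TN + FP + FN) * 100
= (86 + 70) / (86 + 70 + 29 + 20)
= 156 / 205
= 0.761
= 76.1%

76.1


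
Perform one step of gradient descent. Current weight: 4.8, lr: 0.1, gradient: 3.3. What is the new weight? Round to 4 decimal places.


w_new = w_old - lr * gradient
= 4.8 - 0.1 * 3.3
= 4.8 - (0.33)
= 4.4700

4.4700


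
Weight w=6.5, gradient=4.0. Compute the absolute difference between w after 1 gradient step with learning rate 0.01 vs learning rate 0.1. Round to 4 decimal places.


With lr=0.01: w_new = 6.5 - 0.01 * 4.0 = 6.46
With lr=0.1: w_new = 6.5 - 0.1 * 4.0 = 6.1
Absolute difference = |6.46 - 6.1|
= 0.3600

0.3600


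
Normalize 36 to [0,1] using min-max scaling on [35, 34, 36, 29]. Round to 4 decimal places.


Min = 29, Max = 36
Range = 36 - 29 = 7
Scaled = (x - min) / (max - min)
= (36 - 29) / 7
= 7 / 7
= 1.0000

1.0000


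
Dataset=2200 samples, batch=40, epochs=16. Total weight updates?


Iterations per epoch = 2200 / 40 = 55
Total updates = iterations_per_epoch * epochs
= 55 * 16
= 880

880


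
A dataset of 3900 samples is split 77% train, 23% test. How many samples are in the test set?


Train samples = 3900 * 77% = 3003
Test samples = 3900 - 3003
= 897

897


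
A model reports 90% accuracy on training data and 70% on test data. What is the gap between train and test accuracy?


Gap = train_accuracy - test_accuracy
= 90 - 70
= 20%
This gap suggests the model is overfitting.

20


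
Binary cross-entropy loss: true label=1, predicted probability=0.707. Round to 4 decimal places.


For y=1: Loss = -log(p)
= -log(0.707)
= -(-0.3467)
= 0.3467

0.3467


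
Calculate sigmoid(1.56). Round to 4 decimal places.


sigmoid(z) = 1 / (1 + exp(-z))
exp(-(1.56)) = exp(-1.56) = 0.2101
1 + 0.2101 = 1.2101
1 / 1.2101 = 0.8264

0.8264


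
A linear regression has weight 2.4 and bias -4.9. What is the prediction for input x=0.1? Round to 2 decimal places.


y = 2.4 * 0.1 + (-4.9)
= 0.24 + (-4.9)
= -4.66

-4.66


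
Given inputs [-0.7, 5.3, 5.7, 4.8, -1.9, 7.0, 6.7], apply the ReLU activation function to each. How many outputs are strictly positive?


ReLU(x) = max(0, x) for each element:
ReLU(-0.7) = 0
ReLU(5.3) = 5.3
ReLU(5.7) = 5.7
ReLU(4.8) = 4.8
ReLU(-1.9) = 0
ReLU(7.0) = 7.0
ReLU(6.7) = 6.7
Active neurons (>0): 5

5


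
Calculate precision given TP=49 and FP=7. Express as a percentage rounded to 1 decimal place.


Precision = TP / (TP + FP) * 100
= 49 / (49 + 7)
= 49 / 56
= 0.875
= 87.5%

87.5


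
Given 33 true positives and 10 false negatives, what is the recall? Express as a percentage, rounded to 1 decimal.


Recall = TP / (TP + FN) * 100
= 33 / (33 + 10)
= 33 / 43
= 0.7674
= 76.7%

76.7


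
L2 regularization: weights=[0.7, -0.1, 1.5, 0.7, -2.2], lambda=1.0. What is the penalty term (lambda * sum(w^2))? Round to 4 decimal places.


Squaring each weight:
0.7^2 = 0.49
(-0.1)^2 = 0.01
1.5^2 = 2.25
0.7^2 = 0.49
(-2.2)^2 = 4.84
Sum of squares = 8.08
Penalty = 1.0 * 8.08 = 8.0800

8.0800


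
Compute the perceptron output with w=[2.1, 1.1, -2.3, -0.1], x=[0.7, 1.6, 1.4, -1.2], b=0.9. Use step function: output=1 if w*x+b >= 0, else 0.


z = w . x + b
= 2.1*0.7 + 1.1*1.6 + -2.3*1.4 + -0.1*-1.2 + 0.9
= 1.47 + 1.76 + -3.22 + 0.12 + 0.9
= 0.13 + 0.9
= 1.03
Since z = 1.03 >= 0, output = 1

1


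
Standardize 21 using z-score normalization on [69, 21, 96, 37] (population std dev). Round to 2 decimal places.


Mean = (69 + 21 + 96 + 37) / 4 = 55.75
Variance = sum((x_i - mean)^2) / n = 838.6875
Std = sqrt(838.6875) = 28.9601
Z = (x - mean) / std
= (21 - 55.75) / 28.9601
= -34.75 / 28.9601
= -1.20

-1.20


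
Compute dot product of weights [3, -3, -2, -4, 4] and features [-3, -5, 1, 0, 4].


Element-wise products:
3 * -3 = -9
-3 * -5 = 15
-2 * 1 = -2
-4 * 0 = 0
4 * 4 = 16
Sum = -9 + 15 + -2 + 0 + 16
= 20

20


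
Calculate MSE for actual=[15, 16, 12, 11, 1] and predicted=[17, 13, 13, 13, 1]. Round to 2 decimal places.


Differences: [-2, 3, -1, -2, 0]
Squared errors: [4, 9, 1, 4, 0]
Sum of squared errors = 18
MSE = 18 / 5 = 3.60

3.60


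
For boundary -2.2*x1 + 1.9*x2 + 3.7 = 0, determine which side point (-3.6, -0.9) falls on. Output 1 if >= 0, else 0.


Compute -2.2 * -3.6 + 1.9 * -0.9 + 3.7
= 7.92 + -1.71 + 3.7
= 9.91
Since 9.91 >= 0, the point is on the positive side.

1


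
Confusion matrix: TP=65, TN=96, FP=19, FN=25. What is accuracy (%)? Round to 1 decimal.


Accuracy = (TP + TN) / (TP + TN + FP + FN) * 100
= (65 + 96) / (65 + 96 + 19 + 25)
= 161 / 205
= 0.7854
= 78.5%

78.5


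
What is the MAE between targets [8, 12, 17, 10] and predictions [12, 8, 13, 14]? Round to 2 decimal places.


Absolute errors: [4, 4, 4, 4]
Sum of absolute errors = 16
MAE = 16 / 4 = 4.00

4.00


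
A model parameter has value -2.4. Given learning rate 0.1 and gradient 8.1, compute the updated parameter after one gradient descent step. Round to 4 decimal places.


w_new = w_old - lr * gradient
= -2.4 - 0.1 * 8.1
= -2.4 - (0.81)
= -3.2100

-3.2100


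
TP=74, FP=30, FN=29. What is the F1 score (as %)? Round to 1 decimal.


Precision = TP / (TP + FP) = 74 / 104 = 0.7115
Recall = TP / (TP + FN) = 74 / 103 = 0.7184
F1 = 2 * P * R / (P + R)
= 2 * 0.7115 * 0.7184 / (0.7115 + 0.7184)
= 1.0224 / 1.43
= 0.715
As percentage: 71.5%

71.5


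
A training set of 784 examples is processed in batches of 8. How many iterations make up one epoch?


Iterations per epoch = dataset_size / batch_size
= 784 / 8
= 98

98


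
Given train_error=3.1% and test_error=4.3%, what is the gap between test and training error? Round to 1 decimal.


Generalization gap = test_error - train_error
= 4.3 - 3.1
= 1.2%
A small gap suggests good generalization.

1.2


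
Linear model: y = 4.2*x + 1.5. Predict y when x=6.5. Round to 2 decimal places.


y = 4.2 * 6.5 + (1.5)
= 27.3 + (1.5)
= 28.80

28.80


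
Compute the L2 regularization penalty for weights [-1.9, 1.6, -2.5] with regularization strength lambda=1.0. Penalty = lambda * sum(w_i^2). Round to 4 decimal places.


Squaring each weight:
(-1.9)^2 = 3.61
1.6^2 = 2.56
(-2.5)^2 = 6.25
Sum of squares = 12.42
Penalty = 1.0 * 12.42 = 12.4200

12.4200


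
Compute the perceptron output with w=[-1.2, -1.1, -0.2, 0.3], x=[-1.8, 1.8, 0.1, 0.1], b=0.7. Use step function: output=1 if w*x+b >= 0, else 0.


z = w . x + b
= -1.2*-1.8 + -1.1*1.8 + -0.2*0.1 + 0.3*0.1 + 0.7
= 2.16 + -1.98 + -0.02 + 0.03 + 0.7
= 0.19 + 0.7
= 0.89
Since z = 0.89 >= 0, output = 1

1


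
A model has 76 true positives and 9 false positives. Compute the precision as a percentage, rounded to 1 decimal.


Precision = TP / (TP + FP) * 100
= 76 / (76 + 9)
= 76 / 85
= 0.8941
= 89.4%

89.4


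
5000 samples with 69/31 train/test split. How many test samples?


Train samples = 5000 * 69% = 3450
Test samples = 5000 - 3450
= 1550

1550


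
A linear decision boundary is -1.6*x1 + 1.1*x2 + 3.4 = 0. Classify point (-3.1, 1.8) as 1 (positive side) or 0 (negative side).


Compute -1.6 * -3.1 + 1.1 * 1.8 + 3.4
= 4.96 + 1.98 + 3.4
= 10.34
Since 10.34 >= 0, the point is on the positive side.

1


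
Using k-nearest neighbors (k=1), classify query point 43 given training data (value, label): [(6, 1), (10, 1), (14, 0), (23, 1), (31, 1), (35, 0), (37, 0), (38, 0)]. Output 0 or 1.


Distances from query 43:
Point 38 (class 0): distance = 5
K=1 nearest neighbors: classes = [0]
Votes for class 1: 0 / 1
Majority vote => class 0

0


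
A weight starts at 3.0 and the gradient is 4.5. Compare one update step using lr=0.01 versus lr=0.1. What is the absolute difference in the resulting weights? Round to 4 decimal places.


With lr=0.01: w_new = 3.0 - 0.01 * 4.5 = 2.955
With lr=0.1: w_new = 3.0 - 0.1 * 4.5 = 2.55
Absolute difference = |2.955 - 2.55|
= 0.4050

0.4050


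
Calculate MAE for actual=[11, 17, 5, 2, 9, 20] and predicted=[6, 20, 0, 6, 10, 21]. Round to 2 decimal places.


Absolute errors: [5, 3, 5, 4, 1, 1]
Sum of absolute errors = 19
MAE = 19 / 6 = 3.17

3.17


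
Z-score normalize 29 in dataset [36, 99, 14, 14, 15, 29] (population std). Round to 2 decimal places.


Mean = (36 + 99 + 14 + 14 + 15 + 29) / 6 = 34.5
Variance = sum((x_i - mean)^2) / n = 902.25
Std = sqrt(902.25) = 30.0375
Z = (x - mean) / std
= (29 - 34.5) / 30.0375
= -5.5 / 30.0375
= -0.18

-0.18


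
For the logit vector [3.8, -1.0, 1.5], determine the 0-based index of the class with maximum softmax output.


Softmax is a monotonic transformation, so it preserves the argmax.
We need to find the index of the maximum logit.
Index 0: 3.8
Index 1: -1.0
Index 2: 1.5
Maximum logit = 3.8 at index 0

0


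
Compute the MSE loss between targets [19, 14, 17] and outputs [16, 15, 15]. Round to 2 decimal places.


Differences: [3, -1, 2]
Squared errors: [9, 1, 4]
Sum of squared errors = 14
MSE = 14 / 3 = 4.67

4.67


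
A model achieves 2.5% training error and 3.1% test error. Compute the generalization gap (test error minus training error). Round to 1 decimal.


Generalization gap = test_error - train_error
= 3.1 - 2.5
= 0.6%
A small gap suggests good generalization.

0.6


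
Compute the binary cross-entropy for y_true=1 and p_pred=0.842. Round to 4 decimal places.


For y=1: Loss = -log(p)
= -log(0.842)
= -(-0.172)
= 0.1720

0.1720


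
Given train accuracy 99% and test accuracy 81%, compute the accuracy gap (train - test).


Gap = train_accuracy - test_accuracy
= 99 - 81
= 18%
This gap suggests the model is overfitting.

18


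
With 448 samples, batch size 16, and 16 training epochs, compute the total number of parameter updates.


Iterations per epoch = 448 / 16 = 28
Total updates = iterations_per_epoch * epochs
= 28 * 16
= 448

448


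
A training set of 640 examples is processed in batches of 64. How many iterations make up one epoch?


Iterations per epoch = dataset_size / batch_size
= 640 / 64
= 10

10


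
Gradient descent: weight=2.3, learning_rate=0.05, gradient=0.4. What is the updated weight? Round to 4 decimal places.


w_new = w_old - lr * gradient
= 2.3 - 0.05 * 0.4
= 2.3 - (0.02)
= 2.2800

2.2800


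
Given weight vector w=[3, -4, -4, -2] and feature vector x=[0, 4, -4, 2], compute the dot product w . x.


Element-wise products:
3 * 0 = 0
-4 * 4 = -16
-4 * -4 = 16
-2 * 2 = -4
Sum = 0 + -16 + 16 + -4
= -4

-4


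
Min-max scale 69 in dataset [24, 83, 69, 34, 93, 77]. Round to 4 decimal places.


Min = 24, Max = 93
Range = 93 - 24 = 69
Scaled = (x - min) / (max - min)
= (69 - 24) / 69
= 45 / 69
= 0.6522

0.6522


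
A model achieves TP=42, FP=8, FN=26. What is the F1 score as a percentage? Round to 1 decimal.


Precision = TP / (TP + FP) = 42 / 50 = 0.84
Recall = TP / (TP + FN) = 42 / 68 = 0.6176
F1 = 2 * P * R / (P + R)
= 2 * 0.84 * 0.6176 / (0.84 + 0.6176)
= 1.0376 / 1.4576
= 0.7119
As percentage: 71.2%

71.2


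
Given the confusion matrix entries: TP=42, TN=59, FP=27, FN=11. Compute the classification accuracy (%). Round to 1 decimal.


Accuracy = (TP + TN) / (TP + TN + FP + FN) * 100
= (42 + 59) / (42 + 59 + 27 + 11)
= 101 / 139
= 0.7266
= 72.7%

72.7


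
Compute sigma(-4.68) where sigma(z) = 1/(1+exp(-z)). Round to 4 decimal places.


sigmoid(z) = 1 / (1 + exp(-z))
exp(-(-4.68)) = exp(4.68) = 107.7701
1 + 107.7701 = 108.7701
1 / 108.7701 = 0.0092

0.0092


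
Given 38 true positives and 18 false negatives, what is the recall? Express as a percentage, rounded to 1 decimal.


Recall = TP / (TP + FN) * 100
= 38 / (38 + 18)
= 38 / 56
= 0.6786
= 67.9%

67.9


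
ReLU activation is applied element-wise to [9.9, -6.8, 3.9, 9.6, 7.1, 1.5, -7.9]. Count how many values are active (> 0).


ReLU(x) = max(0, x) for each element:
ReLU(9.9) = 9.9
ReLU(-6.8) = 0
ReLU(3.9) = 3.9
ReLU(9.6) = 9.6
ReLU(7.1) = 7.1
ReLU(1.5) = 1.5
ReLU(-7.9) = 0
Active neurons (>0): 5

5


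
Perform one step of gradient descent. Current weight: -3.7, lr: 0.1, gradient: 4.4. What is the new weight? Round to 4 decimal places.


w_new = w_old - lr * gradient
= -3.7 - 0.1 * 4.4
= -3.7 - (0.44)
= -4.1400

-4.1400


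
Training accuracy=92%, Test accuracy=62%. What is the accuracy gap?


Gap = train_accuracy - test_accuracy
= 92 - 62
= 30%
This large gap strongly indicates overfitting.

30


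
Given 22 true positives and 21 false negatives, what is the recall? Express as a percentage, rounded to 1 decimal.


Recall = TP / (TP + FN) * 100
= 22 / (22 + 21)
= 22 / 43
= 0.5116
= 51.2%

51.2


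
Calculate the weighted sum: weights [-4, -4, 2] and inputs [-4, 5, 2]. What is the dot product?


Element-wise products:
-4 * -4 = 16
-4 * 5 = -20
2 * 2 = 4
Sum = 16 + -20 + 4
= 0

0


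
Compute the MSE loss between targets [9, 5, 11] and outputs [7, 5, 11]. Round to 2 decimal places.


Differences: [2, 0, 0]
Squared errors: [4, 0, 0]
Sum of squared errors = 4
MSE = 4 / 3 = 1.33

1.33


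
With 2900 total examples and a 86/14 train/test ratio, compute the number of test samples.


Train samples = 2900 * 86% = 2494
Test samples = 2900 - 2494
= 406

406


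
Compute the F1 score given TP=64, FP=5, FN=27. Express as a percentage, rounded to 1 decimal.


Precision = TP / (TP + FP) = 64 / 69 = 0.9275
Recall = TP / (TP + FN) = 64 / 91 = 0.7033
F1 = 2 * P * R / (P + R)
= 2 * 0.9275 * 0.7033 / (0.9275 + 0.7033)
= 1.3047 / 1.6308
= 0.8
As percentage: 80.0%

80.0


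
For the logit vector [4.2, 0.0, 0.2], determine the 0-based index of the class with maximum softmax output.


Softmax is a monotonic transformation, so it preserves the argmax.
We need to find the index of the maximum logit.
Index 0: 4.2
Index 1: 0.0
Index 2: 0.2
Maximum logit = 4.2 at index 0

0


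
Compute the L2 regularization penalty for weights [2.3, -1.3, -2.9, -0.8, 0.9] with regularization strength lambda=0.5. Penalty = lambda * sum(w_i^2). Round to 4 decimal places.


Squaring each weight:
2.3^2 = 5.29
(-1.3)^2 = 1.69
(-2.9)^2 = 8.41
(-0.8)^2 = 0.64
0.9^2 = 0.81
Sum of squares = 16.84
Penalty = 0.5 * 16.84 = 8.4200

8.4200


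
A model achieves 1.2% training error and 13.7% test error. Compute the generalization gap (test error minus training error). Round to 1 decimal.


Generalization gap = test_error - train_error
= 13.7 - 1.2
= 12.5%
A large gap suggests overfitting.

12.5


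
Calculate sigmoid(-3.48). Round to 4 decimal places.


sigmoid(z) = 1 / (1 + exp(-z))
exp(-(-3.48)) = exp(3.48) = 32.4597
1 + 32.4597 = 33.4597
1 / 33.4597 = 0.0299

0.0299


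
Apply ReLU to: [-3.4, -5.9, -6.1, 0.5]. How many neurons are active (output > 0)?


ReLU(x) = max(0, x) for each element:
ReLU(-3.4) = 0
ReLU(-5.9) = 0
ReLU(-6.1) = 0
ReLU(0.5) = 0.5
Active neurons (>0): 1

1


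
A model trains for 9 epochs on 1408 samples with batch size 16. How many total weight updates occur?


Iterations per epoch = 1408 / 16 = 88
Total updates = iterations_per_epoch * epochs
= 88 * 9
= 792

792


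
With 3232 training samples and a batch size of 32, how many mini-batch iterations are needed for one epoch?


Iterations per epoch = dataset_size / batch_size
= 3232 / 32
= 101

101


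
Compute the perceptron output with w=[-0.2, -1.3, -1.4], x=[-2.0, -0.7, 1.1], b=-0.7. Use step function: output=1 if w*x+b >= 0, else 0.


z = w . x + b
= -0.2*-2.0 + -1.3*-0.7 + -1.4*1.1 + -0.7
= 0.4 + 0.91 + -1.54 + -0.7
= -0.23 + -0.7
= -0.93
Since z = -0.93 < 0, output = 0

0


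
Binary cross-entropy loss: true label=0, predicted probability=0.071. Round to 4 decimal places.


For y=0: Loss = -log(1-p)
= -log(1 - 0.071)
= -log(0.929)
= -(-0.0736)
= 0.0736

0.0736


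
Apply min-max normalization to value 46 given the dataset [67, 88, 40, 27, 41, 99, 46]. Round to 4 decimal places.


Min = 27, Max = 99
Range = 99 - 27 = 72
Scaled = (x - min) / (max - min)
= (46 - 27) / 72
= 19 / 72
= 0.2639

0.2639


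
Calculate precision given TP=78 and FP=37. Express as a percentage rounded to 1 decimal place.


Precision = TP / (TP + FP) * 100
= 78 / (78 + 37)
= 78 / 115
= 0.6783
= 67.8%

67.8


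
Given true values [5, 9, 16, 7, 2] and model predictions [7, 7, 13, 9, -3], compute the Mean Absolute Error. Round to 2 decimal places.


Absolute errors: [2, 2, 3, 2, 5]
Sum of absolute errors = 14
MAE = 14 / 5 = 2.80

2.80


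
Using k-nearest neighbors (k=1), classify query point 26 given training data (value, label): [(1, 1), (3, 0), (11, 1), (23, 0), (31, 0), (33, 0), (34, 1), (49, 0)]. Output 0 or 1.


Distances from query 26:
Point 23 (class 0): distance = 3
K=1 nearest neighbors: classes = [0]
Votes for class 1: 0 / 1
Majority vote => class 0

0


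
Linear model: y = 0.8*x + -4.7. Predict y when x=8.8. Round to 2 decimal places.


y = 0.8 * 8.8 + (-4.7)
= 7.04 + (-4.7)
= 2.34

2.34


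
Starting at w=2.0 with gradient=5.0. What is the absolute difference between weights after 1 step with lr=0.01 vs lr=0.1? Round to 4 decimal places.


With lr=0.01: w_new = 2.0 - 0.01 * 5.0 = 1.95
With lr=0.1: w_new = 2.0 - 0.1 * 5.0 = 1.5
Absolute difference = |1.95 - 1.5|
= 0.4500

0.4500


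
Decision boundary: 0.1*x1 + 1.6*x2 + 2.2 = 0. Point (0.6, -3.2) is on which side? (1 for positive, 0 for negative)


Compute 0.1 * 0.6 + 1.6 * -3.2 + 2.2
= 0.06 + -5.12 + 2.2
= -2.86
Since -2.86 < 0, the point is on the negative side.

0


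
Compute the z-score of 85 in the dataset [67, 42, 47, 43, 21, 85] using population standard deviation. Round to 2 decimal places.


Mean = (67 + 42 + 47 + 43 + 21 + 85) / 6 = 50.8333
Variance = sum((x_i - mean)^2) / n = 412.1389
Std = sqrt(412.1389) = 20.3012
Z = (x - mean) / std
= (85 - 50.8333) / 20.3012
= 34.1667 / 20.3012
= 1.68

1.68


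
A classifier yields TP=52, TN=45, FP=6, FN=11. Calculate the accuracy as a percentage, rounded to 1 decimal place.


Accuracy = (TP + TN) / (TP + TN + FP + FN) * 100
= (52 + 45) / (52 + 45 + 6 + 11)
= 97 / 114
= 0.8509
= 85.1%

85.1


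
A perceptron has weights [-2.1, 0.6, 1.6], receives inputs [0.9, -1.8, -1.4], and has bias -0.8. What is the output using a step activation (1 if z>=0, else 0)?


z = w . x + b
= -2.1*0.9 + 0.6*-1.8 + 1.6*-1.4 + -0.8
= -1.89 + -1.08 + -2.24 + -0.8
= -5.21 + -0.8
= -6.01
Since z = -6.01 < 0, output = 0

0


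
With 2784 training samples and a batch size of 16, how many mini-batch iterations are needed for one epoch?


Iterations per epoch = dataset_size / batch_size
= 2784 / 16
= 174

174


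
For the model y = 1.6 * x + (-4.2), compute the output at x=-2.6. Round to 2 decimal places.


y = 1.6 * -2.6 + (-4.2)
= -4.16 + (-4.2)
= -8.36

-8.36


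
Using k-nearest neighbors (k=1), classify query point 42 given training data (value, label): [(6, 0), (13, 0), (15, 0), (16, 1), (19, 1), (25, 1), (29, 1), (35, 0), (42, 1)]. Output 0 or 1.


Distances from query 42:
Point 42 (class 1): distance = 0
K=1 nearest neighbors: classes = [1]
Votes for class 1: 1 / 1
Majority vote => class 1

1


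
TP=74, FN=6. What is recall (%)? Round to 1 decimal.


Recall = TP / (TP + FN) * 100
= 74 / (74 + 6)
= 74 / 80
= 0.925
= 92.5%

92.5


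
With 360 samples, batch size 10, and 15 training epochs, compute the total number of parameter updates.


Iterations per epoch = 360 / 10 = 36
Total updates = iterations_per_epoch * epochs
= 36 * 15
= 540

540


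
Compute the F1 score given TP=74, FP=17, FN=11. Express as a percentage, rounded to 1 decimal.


Precision = TP / (TP + FP) = 74 / 91 = 0.8132
Recall = TP / (TP + FN) = 74 / 85 = 0.8706
F1 = 2 * P * R / (P + R)
= 2 * 0.8132 * 0.8706 / (0.8132 + 0.8706)
= 1.4159 / 1.6838
= 0.8409
As percentage: 84.1%

84.1


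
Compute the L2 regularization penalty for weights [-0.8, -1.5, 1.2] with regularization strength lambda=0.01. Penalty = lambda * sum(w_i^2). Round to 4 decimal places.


Squaring each weight:
(-0.8)^2 = 0.64
(-1.5)^2 = 2.25
1.2^2 = 1.44
Sum of squares = 4.33
Penalty = 0.01 * 4.33 = 0.0433

0.0433


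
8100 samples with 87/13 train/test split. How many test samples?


Train samples = 8100 * 87% = 7047
Test samples = 8100 - 7047
= 1053

1053


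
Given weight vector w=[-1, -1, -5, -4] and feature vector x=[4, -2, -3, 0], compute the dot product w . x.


Element-wise products:
-1 * 4 = -4
-1 * -2 = 2
-5 * -3 = 15
-4 * 0 = 0
Sum = -4 + 2 + 15 + 0
= 13

13


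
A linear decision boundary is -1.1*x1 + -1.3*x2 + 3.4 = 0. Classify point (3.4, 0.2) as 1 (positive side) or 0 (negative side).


Compute -1.1 * 3.4 + -1.3 * 0.2 + 3.4
= -3.74 + -0.26 + 3.4
= -0.6
Since -0.6 < 0, the point is on the negative side.

0


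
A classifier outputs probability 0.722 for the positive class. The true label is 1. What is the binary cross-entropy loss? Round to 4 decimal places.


For y=1: Loss = -log(p)
= -log(0.722)
= -(-0.3257)
= 0.3257

0.3257


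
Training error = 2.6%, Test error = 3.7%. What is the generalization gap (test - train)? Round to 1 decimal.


Generalization gap = test_error - train_error
= 3.7 - 2.6
= 1.1%
A small gap suggests good generalization.

1.1


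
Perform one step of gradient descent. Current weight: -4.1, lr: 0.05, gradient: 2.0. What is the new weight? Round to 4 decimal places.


w_new = w_old - lr * gradient
= -4.1 - 0.05 * 2.0
= -4.1 - (0.1)
= -4.2000

-4.2000


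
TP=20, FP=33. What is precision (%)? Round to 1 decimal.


Precision = TP / (TP + FP) * 100
= 20 / (20 + 33)
= 20 / 53
= 0.3774
= 37.7%

37.7


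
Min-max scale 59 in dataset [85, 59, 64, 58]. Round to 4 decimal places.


Min = 58, Max = 85
Range = 85 - 58 = 27
Scaled = (x - min) / (max - min)
= (59 - 58) / 27
= 1 / 27
= 0.0370

0.0370


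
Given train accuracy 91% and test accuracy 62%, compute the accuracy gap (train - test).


Gap = train_accuracy - test_accuracy
= 91 - 62
= 29%
This large gap strongly indicates overfitting.

29


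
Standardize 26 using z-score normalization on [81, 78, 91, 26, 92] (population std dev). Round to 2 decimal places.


Mean = (81 + 78 + 91 + 26 + 92) / 5 = 73.6
Variance = sum((x_i - mean)^2) / n = 596.24
Std = sqrt(596.24) = 24.418
Z = (x - mean) / std
= (26 - 73.6) / 24.418
= -47.6 / 24.418
= -1.95

-1.95


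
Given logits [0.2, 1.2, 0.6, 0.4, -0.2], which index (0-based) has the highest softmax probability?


Softmax is a monotonic transformation, so it preserves the argmax.
We need to find the index of the maximum logit.
Index 0: 0.2
Index 1: 1.2
Index 2: 0.6
Index 3: 0.4
Index 4: -0.2
Maximum logit = 1.2 at index 1

1


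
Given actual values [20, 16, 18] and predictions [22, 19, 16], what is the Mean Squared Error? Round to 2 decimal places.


Differences: [-2, -3, 2]
Squared errors: [4, 9, 4]
Sum of squared errors = 17
MSE = 17 / 3 = 5.67

5.67


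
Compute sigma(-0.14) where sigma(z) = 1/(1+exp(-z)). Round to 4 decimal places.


sigmoid(z) = 1 / (1 + exp(-z))
exp(-(-0.14)) = exp(0.14) = 1.1503
1 + 1.1503 = 2.1503
1 / 2.1503 = 0.4651

0.4651


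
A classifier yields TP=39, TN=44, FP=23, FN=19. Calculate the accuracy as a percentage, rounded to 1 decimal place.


Accuracy = (TP + TN) / (TP + TN + FP + FN) * 100
= (39 + 44) / (39 + 44 + 23 + 19)
= 83 / 125
= 0.664
= 66.4%

66.4


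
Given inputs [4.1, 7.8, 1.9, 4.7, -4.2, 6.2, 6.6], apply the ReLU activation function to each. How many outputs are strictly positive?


ReLU(x) = max(0, x) for each element:
ReLU(4.1) = 4.1
ReLU(7.8) = 7.8
ReLU(1.9) = 1.9
ReLU(4.7) = 4.7
ReLU(-4.2) = 0
ReLU(6.2) = 6.2
ReLU(6.6) = 6.6
Active neurons (>0): 6

6
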